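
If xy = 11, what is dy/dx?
Differentiate the relation implicitly: treat y = y(x) and apply the chain rule, so every y-derivative picks up a y' = dy/dx factor.

With everything moved to the left-hand side, differentiate term by term:
  d/dx[xy] = x·y' + y
  d/dx[-11] = 0

Separating the contributions that come from x directly and those that come through y:
  without y':      y
  multiplying y':  x

so (y) + (x)·y' = 0, and therefore
  dy/dx = -(y)/(x) = -y/x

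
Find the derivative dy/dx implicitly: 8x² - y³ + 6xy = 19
Take d/dx of both sides. Since y is implicitly a function of x, the chain rule attaches a y' = dy/dx factor whenever we differentiate through y.

Set F(x, y) = (left side) − (right side), so the curve is F = 0. Differentiating each term of F:
  d/dx[8x^2] = 16x
  d/dx[6xy] = 6x·y' + 6y
  d/dx[-y^3] = -3y^2·y'
  d/dx[-19] = 0

Collecting, the y'-free part is the partial derivative in x and the y' coefficient is the partial derivative in y:
  ∂F/∂x = 16x + 6y
  ∂F/∂y = 6x - 3y^2

so d/dx[F(x, y(x))] = ∂F/∂x + (∂F/∂y)·y' = 0. Rearranging,
  dy/dx = -(∂F/∂x)/(∂F/∂y) = -(16x + 6y)/(6x - 3y^2) = 2(-8x - 3y)/(3(2x - y^2))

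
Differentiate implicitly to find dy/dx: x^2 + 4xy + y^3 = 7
Differentiate the relation implicitly: treat y = y(x) and apply the chain rule, so every y-derivative picks up a y' = dy/dx factor.

With everything moved to the left-hand side, differentiate term by term:
  d/dx[x^2] = 2x
  d/dx[4xy] = 4x·y' + 4y
  d/dx[y^3] = 3y^2·y'
  d/dx[-7] = 0

Separating the contributions that come from x directly and those that come through y:
  without y':      2x + 4y
  multiplying y':  4x + 3y^2

so (2x + 4y) + (4x + 3y^2)·y' = 0, and therefore
  dy/dx = -(2x + 4y)/(4x + 3y^2) = 2(-x - 2y)/(4x + 3y^2)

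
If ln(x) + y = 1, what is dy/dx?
Take d/dx of both sides. Since y is implicitly a function of x, the chain rule attaches a y' = dy/dx factor whenever we differentiate through y.

Set F(x, y) = (left side) − (right side), so the curve is F = 0. Differentiating each term of F:
  d/dx[y] = y'
  d/dx[ln(x)] = 1/x
  d/dx[-1] = 0

Collecting, the y'-free part is the partial derivative in x and the y' coefficient is the partial derivative in y:
  ∂F/∂x = 1/x
  ∂F/∂y = 1

so d/dx[F(x, y(x))] = ∂F/∂x + (∂F/∂y)·y' = 0. Rearranging,
  dy/dx = -(∂F/∂x)/(∂F/∂y) = -(1/x)/(1) = -1/x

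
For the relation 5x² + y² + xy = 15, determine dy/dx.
Differentiate both sides with respect to x, treating y as y(x). By the chain rule, any term containing y contributes a factor of y' = dy/dx when we differentiate it.

Move every term to one side and write the relation as F(x, y) = 0. Term by term,
  d/dx[5x^2] = 10x
  d/dx[xy] = x·y' + y
  d/dx[y^2] = 2y·y'
  d/dx[-15] = 0

The pieces without y' make up ∂F/∂x and the coefficient of y' is ∂F/∂y:
  ∂F/∂x = 10x + y,
  ∂F/∂y = x + 2y.

Since d/dx[F] = ∂F/∂x + (∂F/∂y)·y' = 0, solve for y':
  (∂F/∂y)·y' = -∂F/∂x
  dy/dx = -(∂F/∂x)/(∂F/∂y) = -(10x + y)/(x + 2y) = (-10x - y)/(x + 2y)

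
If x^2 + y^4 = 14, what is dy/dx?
Differentiate the relation implicitly: treat y = y(x) and apply the chain rule, so every y-derivative picks up a y' = dy/dx factor.

With everything moved to the left-hand side, differentiate term by term:
  d/dx[x^2] = 2x
  d/dx[y^4] = 4y^3·y'
  d/dx[-14] = 0

Separating the contributions that come from x directly and those that come through y:
  without y':      2x
  multiplying y':  4y^3

so (2x) + (4y^3)·y' = 0, and therefore
  dy/dx = -(2x)/(4y^3) = -x/(2y^3)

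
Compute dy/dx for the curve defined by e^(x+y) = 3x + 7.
Take d/dx of both sides. Since y is implicitly a function of x, the chain rule attaches a y' = dy/dx factor whenever we differentiate through y.

Set F(x, y) = (left side) − (right side), so the curve is F = 0. Differentiating each term of F:
  d/dx[-3x] = -3
  d/dx[e^(x + y)] = (y' + 1)·e^(x + y)
  d/dx[-7] = 0

Collecting, the y'-free part is the partial derivative in x and the y' coefficient is the partial derivative in y:
  ∂F/∂x = e^(x + y) - 3
  ∂F/∂y = e^(x + y)

so d/dx[F(x, y(x))] = ∂F/∂x + (∂F/∂y)·y' = 0. Rearranging,
  dy/dx = -(∂F/∂x)/(∂F/∂y) = -(e^(x + y) - 3)/(e^(x + y)) = 3e^(-x - y) - 1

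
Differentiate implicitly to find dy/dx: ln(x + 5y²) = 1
Differentiate the relation implicitly: treat y = y(x) and apply the chain rule, so every y-derivative picks up a y' = dy/dx factor.

With everything moved to the left-hand side, differentiate term by term:
  d/dx[ln(x + 5y^2)] = (10y·y' + 1)/(x + 5y^2)
  d/dx[-1] = 0

Separating the contributions that come from x directly and those that come through y:
  without y':      1/(x + 5y^2)
  multiplying y':  10y/(x + 5y^2)

so (1/(x + 5y^2)) + (10y/(x + 5y^2))·y' = 0, and therefore
  dy/dx = -(1/(x + 5y^2))/(10y/(x + 5y^2)) = -1/(10y)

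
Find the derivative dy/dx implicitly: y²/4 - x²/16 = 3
Take d/dx of both sides. Since y is implicitly a function of x, the chain rule attaches a y' = dy/dx factor whenever we differentiate through y.

Set F(x, y) = (left side) − (right side), so the curve is F = 0. Differentiating each term of F:
  d/dx[-x^2/16] = -x/8
  d/dx[y^2/4] = y·y'/2
  d/dx[-3] = 0

Collecting, the y'-free part is the partial derivative in x and the y' coefficient is the partial derivative in y:
  ∂F/∂x = -x/8
  ∂F/∂y = y/2

so d/dx[F(x, y(x))] = ∂F/∂x + (∂F/∂y)·y' = 0. Rearranging,
  dy/dx = -(∂F/∂x)/(∂F/∂y) = -(-x/8)/(y/2) = x/(4y)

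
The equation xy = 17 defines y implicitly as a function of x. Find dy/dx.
Apply d/dx to both sides, remembering that y depends on x. Each occurrence of y therefore brings in a y' = dy/dx via the chain rule.

With F(x, y) equal to the left-hand side minus the right, differentiate F term by term:
  d/dx[xy] = x·y' + y
  d/dx[-17] = 0
Adding these up, d/dx[F] = 0 becomes
  (y) + (x)·y' = 0,
so isolating y',
  dy/dx = -(y)/(x) = -y/x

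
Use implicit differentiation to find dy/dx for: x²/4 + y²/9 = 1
Take d/dx of both sides. Since y is implicitly a function of x, the chain rule attaches a y' = dy/dx factor whenever we differentiate through y.

Set F(x, y) = (left side) − (right side), so the curve is F = 0. Differentiating each term of F:
  d/dx[x^2/4] = x/2
  d/dx[y^2/9] = 2y·y'/9
  d/dx[-1] = 0

Collecting, the y'-free part is the partial derivative in x and the y' coefficient is the partial derivative in y:
  ∂F/∂x = x/2
  ∂F/∂y = 2y/9

so d/dx[F(x, y(x))] = ∂F/∂x + (∂F/∂y)·y' = 0. Rearranging,
  dy/dx = -(∂F/∂x)/(∂F/∂y) = -(x/2)/(2y/9) = -9x/(4y)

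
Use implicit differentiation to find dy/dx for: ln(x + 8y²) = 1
Differentiate the relation implicitly: treat y = y(x) and apply the chain rule, so every y-derivative picks up a y' = dy/dx factor.

With everything moved to the left-hand side, differentiate term by term:
  d/dx[ln(x + 8y^2)] = (16y·y' + 1)/(x + 8y^2)
  d/dx[-1] = 0

Separating the contributions that come from x directly and those that come through y:
  without y':      1/(x + 8y^2)
  multiplying y':  16y/(x + 8y^2)

so (1/(x + 8y^2)) + (16y/(x + 8y^2))·y' = 0, and therefore
  dy/dx = -(1/(x + 8y^2))/(16y/(x + 8y^2)) = -1/(16y)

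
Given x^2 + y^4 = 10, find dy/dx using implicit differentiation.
Differentiate both sides with respect to x, treating y as y(x). By the chain rule, any term containing y contributes a factor of y' = dy/dx when we differentiate it.

Move every term to one side and write the relation as F(x, y) = 0. Term by term,
  d/dx[x^2] = 2x
  d/dx[y^4] = 4y^3·y'
  d/dx[-10] = 0

The pieces without y' make up ∂F/∂x and the coefficient of y' is ∂F/∂y:
  ∂F/∂x = 2x,
  ∂F/∂y = 4y^3.

Since d/dx[F] = ∂F/∂x + (∂F/∂y)·y' = 0, solve for y':
  (∂F/∂y)·y' = -∂F/∂x
  dy/dx = -(∂F/∂x)/(∂F/∂y) = -(2x)/(4y^3) = -x/(2y^3)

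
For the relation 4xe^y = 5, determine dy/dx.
Apply d/dx to both sides, remembering that y depends on x. Each occurrence of y therefore brings in a y' = dy/dx via the chain rule.

With F(x, y) equal to the left-hand side minus the right, differentiate F term by term:
  d/dx[4x·e^(y)] = 4x·y'·e^(y) + 4e^(y)
  d/dx[-5] = 0
Adding these up, d/dx[F] = 0 becomes
  (4e^(y)) + (4x·e^(y))·y' = 0,
so isolating y',
  dy/dx = -(4e^(y))/(4x·e^(y)) = -1/x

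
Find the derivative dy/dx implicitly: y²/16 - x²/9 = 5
Differentiate the relation implicitly: treat y = y(x) and apply the chain rule, so every y-derivative picks up a y' = dy/dx factor.

With everything moved to the left-hand side, differentiate term by term:
  d/dx[-x^2/9] = -2x/9
  d/dx[y^2/16] = y·y'/8
  d/dx[-5] = 0

Separating the contributions that come from x directly and those that come through y:
  without y':      -2x/9
  multiplying y':  y/8

so (-2x/9) + (y/8)·y' = 0, and therefore
  dy/dx = -(-2x/9)/(y/8) = 16x/(9y)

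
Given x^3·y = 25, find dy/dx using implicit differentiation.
Differentiate the relation implicitly: treat y = y(x) and apply the chain rule, so every y-derivative picks up a y' = dy/dx factor.

With everything moved to the left-hand side, differentiate term by term:
  d/dx[x^3y] = x^3·y' + 3x^2y
  d/dx[-25] = 0

Separating the contributions that come from x directly and those that come through y:
  without y':      3x^2y
  multiplying y':  x^3

so (3x^2y) + (x^3)·y' = 0, and therefore
  dy/dx = -(3x^2y)/(x^3) = -3y/x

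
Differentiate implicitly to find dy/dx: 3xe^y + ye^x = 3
Differentiate both sides with respect to x, treating y as y(x). By the chain rule, any term containing y contributes a factor of y' = dy/dx when we differentiate it.

Move every term to one side and write the relation as F(x, y) = 0. Term by term,
  d/dx[3x·e^(y)] = 3x·y'·e^(y) + 3e^(y)
  d/dx[y·e^(x)] = y·e^(x) + y'·e^(x)
  d/dx[-3] = 0

The pieces without y' make up ∂F/∂x and the coefficient of y' is ∂F/∂y:
  ∂F/∂x = y·e^(x) + 3e^(y),
  ∂F/∂y = 3x·e^(y) + e^(x).

Since d/dx[F] = ∂F/∂x + (∂F/∂y)·y' = 0, solve for y':
  (∂F/∂y)·y' = -∂F/∂x
  dy/dx = -(∂F/∂x)/(∂F/∂y) = -(y·e^(x) + 3e^(y))/(3x·e^(y) + e^(x)) = (-y·e^(x) - 3e^(y))/(3x·e^(y) + e^(x))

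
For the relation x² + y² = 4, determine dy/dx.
Differentiate the relation implicitly: treat y = y(x) and apply the chain rule, so every y-derivative picks up a y' = dy/dx factor.

With everything moved to the left-hand side, differentiate term by term:
  d/dx[x^2] = 2x
  d/dx[y^2] = 2y·y'
  d/dx[-4] = 0

Separating the contributions that come from x directly and those that come through y:
  without y':      2x
  multiplying y':  2y

so (2x) + (2y)·y' = 0, and therefore
  dy/dx = -(2x)/(2y) = -x/y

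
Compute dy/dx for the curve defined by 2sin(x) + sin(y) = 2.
Apply d/dx to both sides, remembering that y depends on x. Each occurrence of y therefore brings in a y' = dy/dx via the chain rule.

With F(x, y) equal to the left-hand side minus the right, differentiate F term by term:
  d/dx[2sin(x)] = 2cos(x)
  d/dx[sin(y)] = y'·cos(y)
  d/dx[-2] = 0
Adding these up, d/dx[F] = 0 becomes
  (2cos(x)) + (cos(y))·y' = 0,
so isolating y',
  dy/dx = -(2cos(x))/(cos(y)) = -2cos(x)/cos(y)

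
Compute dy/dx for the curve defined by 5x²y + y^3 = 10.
Differentiate both sides with respect to x, treating y as y(x). By the chain rule, any term containing y contributes a factor of y' = dy/dx when we differentiate it.

Move every term to one side and write the relation as F(x, y) = 0. Term by term,
  d/dx[5x^2y] = 5x^2·y' + 10xy
  d/dx[y^3] = 3y^2·y'
  d/dx[-10] = 0

The pieces without y' make up ∂F/∂x and the coefficient of y' is ∂F/∂y:
  ∂F/∂x = 10xy,
  ∂F/∂y = 5x^2 + 3y^2.

Since d/dx[F] = ∂F/∂x + (∂F/∂y)·y' = 0, solve for y':
  (∂F/∂y)·y' = -∂F/∂x
  dy/dx = -(∂F/∂x)/(∂F/∂y) = -(10xy)/(5x^2 + 3y^2) = -10xy/(5x^2 + 3y^2)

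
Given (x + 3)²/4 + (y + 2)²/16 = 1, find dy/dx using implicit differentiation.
Take d/dx of both sides. Since y is implicitly a function of x, the chain rule attaches a y' = dy/dx factor whenever we differentiate through y.

Set F(x, y) = (left side) − (right side), so the curve is F = 0. Differentiating each term of F:
  d/dx[(x + 3)^2/4] = x/2 + 3/2
  d/dx[(y + 2)^2/16] = y'(y + 2)/8
  d/dx[-1] = 0

Collecting, the y'-free part is the partial derivative in x and the y' coefficient is the partial derivative in y:
  ∂F/∂x = x/2 + 3/2
  ∂F/∂y = y/8 + 1/4

so d/dx[F(x, y(x))] = ∂F/∂x + (∂F/∂y)·y' = 0. Rearranging,
  dy/dx = -(∂F/∂x)/(∂F/∂y) = -(x/2 + 3/2)/(y/8 + 1/4)
        = -((x + 3)/2)/((y + 2)/8) = 4(-x - 3)/(y + 2)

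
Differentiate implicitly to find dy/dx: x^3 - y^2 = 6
Differentiate the relation implicitly: treat y = y(x) and apply the chain rule, so every y-derivative picks up a y' = dy/dx factor.

With everything moved to the left-hand side, differentiate term by term:
  d/dx[x^3] = 3x^2
  d/dx[-y^2] = -2y·y'
  d/dx[-6] = 0

Separating the contributions that come from x directly and those that come through y:
  without y':      3x^2
  multiplying y':  -2y

so (3x^2) + (-2y)·y' = 0, and therefore
  dy/dx = -(3x^2)/(-2y) = 3x^2/(2y)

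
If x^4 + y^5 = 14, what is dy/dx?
Differentiate the relation implicitly: treat y = y(x) and apply the chain rule, so every y-derivative picks up a y' = dy/dx factor.

With everything moved to the left-hand side, differentiate term by term:
  d/dx[x^4] = 4x^3
  d/dx[y^5] = 5y^4·y'
  d/dx[-14] = 0

Separating the contributions that come from x directly and those that come through y:
  without y':      4x^3
  multiplying y':  5y^4

so (4x^3) + (5y^4)·y' = 0, and therefore
  dy/dx = -(4x^3)/(5y^4) = -4x^3/(5y^4)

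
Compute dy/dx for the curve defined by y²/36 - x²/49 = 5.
Differentiate the relation implicitly: treat y = y(x) and apply the chain rule, so every y-derivative picks up a y' = dy/dx factor.

With everything moved to the left-hand side, differentiate term by term:
  d/dx[-x^2/49] = -2x/49
  d/dx[y^2/36] = y·y'/18
  d/dx[-5] = 0

Separating the contributions that come from x directly and those that come through y:
  without y':      -2x/49
  multiplying y':  y/18

so (-2x/49) + (y/18)·y' = 0, and therefore
  dy/dx = -(-2x/49)/(y/18) = 36x/(49y)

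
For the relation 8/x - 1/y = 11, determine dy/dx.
Differentiate both sides with respect to x, treating y as y(x). By the chain rule, any term containing y contributes a factor of y' = dy/dx when we differentiate it.

Move every term to one side and write the relation as F(x, y) = 0. Term by term,
  d/dx[-1/y] = y'/y^2
  d/dx[8/x] = -8/x^2
  d/dx[-11] = 0

The pieces without y' make up ∂F/∂x and the coefficient of y' is ∂F/∂y:
  ∂F/∂x = -8/x^2,
  ∂F/∂y = y^(-2).

Since d/dx[F] = ∂F/∂x + (∂F/∂y)·y' = 0, solve for y':
  (∂F/∂y)·y' = -∂F/∂x
  dy/dx = -(∂F/∂x)/(∂F/∂y) = -(-8/x^2)/(y^(-2)) = 8y^2/x^2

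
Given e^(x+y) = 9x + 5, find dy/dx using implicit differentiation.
Differentiate both sides with respect to x, treating y as y(x). By the chain rule, any term containing y contributes a factor of y' = dy/dx when we differentiate it.

Move every term to one side and write the relation as F(x, y) = 0. Term by term,
  d/dx[-9x] = -9
  d/dx[e^(x + y)] = (y' + 1)·e^(x + y)
  d/dx[-5] = 0

The pieces without y' make up ∂F/∂x and the coefficient of y' is ∂F/∂y:
  ∂F/∂x = e^(x + y) - 9,
  ∂F/∂y = e^(x + y).

Since d/dx[F] = ∂F/∂x + (∂F/∂y)·y' = 0, solve for y':
  (∂F/∂y)·y' = -∂F/∂x
  dy/dx = -(∂F/∂x)/(∂F/∂y) = -(e^(x + y) - 9)/(e^(x + y)) = 9e^(-x - y) - 1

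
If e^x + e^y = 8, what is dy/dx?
Differentiate both sides with respect to x, treating y as y(x). By the chain rule, any term containing y contributes a factor of y' = dy/dx when we differentiate it.

Move every term to one side and write the relation as F(x, y) = 0. Term by term,
  d/dx[e^(x)] = e^(x)
  d/dx[e^(y)] = y'·e^(y)
  d/dx[-8] = 0

The pieces without y' make up ∂F/∂x and the coefficient of y' is ∂F/∂y:
  ∂F/∂x = e^(x),
  ∂F/∂y = e^(y).

Since d/dx[F] = ∂F/∂x + (∂F/∂y)·y' = 0, solve for y':
  (∂F/∂y)·y' = -∂F/∂x
  dy/dx = -(∂F/∂x)/(∂F/∂y) = -(e^(x))/(e^(y)) = -e^(x - y)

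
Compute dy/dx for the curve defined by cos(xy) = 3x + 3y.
Apply d/dx to both sides, remembering that y depends on x. Each occurrence of y therefore brings in a y' = dy/dx via the chain rule.

With F(x, y) equal to the left-hand side minus the right, differentiate F term by term:
  d/dx[-3x] = -3
  d/dx[-3y] = -3·y'
  d/dx[cos(xy)] = -(x·y' + y)·sin(xy)
Adding these up, d/dx[F] = 0 becomes
  (-y·sin(xy) - 3) + (-x·sin(xy) - 3)·y' = 0,
so isolating y',
  dy/dx = -(-y·sin(xy) - 3)/(-x·sin(xy) - 3) = -(y·sin(xy) + 3)/(x·sin(xy) + 3)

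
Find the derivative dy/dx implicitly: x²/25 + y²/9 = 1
Differentiate the relation implicitly: treat y = y(x) and apply the chain rule, so every y-derivative picks up a y' = dy/dx factor.

With everything moved to the left-hand side, differentiate term by term:
  d/dx[x^2/25] = 2x/25
  d/dx[y^2/9] = 2y·y'/9
  d/dx[-1] = 0

Separating the contributions that come from x directly and those that come through y:
  without y':      2x/25
  multiplying y':  2y/9

so (2x/25) + (2y/9)·y' = 0, and therefore
  dy/dx = -(2x/25)/(2y/9) = -9x/(25y)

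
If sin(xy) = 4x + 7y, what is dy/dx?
Differentiate both sides with respect to x, treating y as y(x). By the chain rule, any term containing y contributes a factor of y' = dy/dx when we differentiate it.

Move every term to one side and write the relation as F(x, y) = 0. Term by term,
  d/dx[-4x] = -4
  d/dx[-7y] = -7·y'
  d/dx[sin(xy)] = (x·y' + y)·cos(xy)

The pieces without y' make up ∂F/∂x and the coefficient of y' is ∂F/∂y:
  ∂F/∂x = y·cos(xy) - 4,
  ∂F/∂y = x·cos(xy) - 7.

Since d/dx[F] = ∂F/∂x + (∂F/∂y)·y' = 0, solve for y':
  (∂F/∂y)·y' = -∂F/∂x
  dy/dx = -(∂F/∂x)/(∂F/∂y) = -(y·cos(xy) - 4)/(x·cos(xy) - 7) = (-y·cos(xy) + 4)/(x·cos(xy) - 7)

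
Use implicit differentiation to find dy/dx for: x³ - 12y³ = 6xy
Differentiate both sides with respect to x, treating y as y(x). By the chain rule, any term containing y contributes a factor of y' = dy/dx when we differentiate it.

Move every term to one side and write the relation as F(x, y) = 0. Term by term,
  d/dx[x^3] = 3x^2
  d/dx[-6xy] = -6x·y' - 6y
  d/dx[-12y^3] = -36y^2·y'

The pieces without y' make up ∂F/∂x and the coefficient of y' is ∂F/∂y:
  ∂F/∂x = 3x^2 - 6y,
  ∂F/∂y = -6x - 36y^2.

Since d/dx[F] = ∂F/∂x + (∂F/∂y)·y' = 0, solve for y':
  (∂F/∂y)·y' = -∂F/∂x
  dy/dx = -(∂F/∂x)/(∂F/∂y) = -(3x^2 - 6y)/(-6x - 36y^2) = (x^2/2 - y)/(x + 6y^2)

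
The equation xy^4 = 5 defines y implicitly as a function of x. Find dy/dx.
Differentiate both sides with respect to x, treating y as y(x). By the chain rule, any term containing y contributes a factor of y' = dy/dx when we differentiate it.

Move every term to one side and write the relation as F(x, y) = 0. Term by term,
  d/dx[xy^4] = 4xy^3·y' + y^4
  d/dx[-5] = 0

The pieces without y' make up ∂F/∂x and the coefficient of y' is ∂F/∂y:
  ∂F/∂x = y^4,
  ∂F/∂y = 4xy^3.

Since d/dx[F] = ∂F/∂x + (∂F/∂y)·y' = 0, solve for y':
  (∂F/∂y)·y' = -∂F/∂x
  dy/dx = -(∂F/∂x)/(∂F/∂y) = -(y^4)/(4xy^3) = -y/(4x)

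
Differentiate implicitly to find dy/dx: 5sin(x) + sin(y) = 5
Differentiate both sides with respect to x, treating y as y(x). By the chain rule, any term containing y contributes a factor of y' = dy/dx when we differentiate it.

Move every term to one side and write the relation as F(x, y) = 0. Term by term,
  d/dx[5sin(x)] = 5cos(x)
  d/dx[sin(y)] = y'·cos(y)
  d/dx[-5] = 0

The pieces without y' make up ∂F/∂x and the coefficient of y' is ∂F/∂y:
  ∂F/∂x = 5cos(x),
  ∂F/∂y = cos(y).

Since d/dx[F] = ∂F/∂x + (∂F/∂y)·y' = 0, solve for y':
  (∂F/∂y)·y' = -∂F/∂x
  dy/dx = -(∂F/∂x)/(∂F/∂y) = -(5cos(x))/(cos(y)) = -5cos(x)/cos(y)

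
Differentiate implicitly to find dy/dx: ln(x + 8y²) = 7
Apply d/dx to both sides, remembering that y depends on x. Each occurrence of y therefore brings in a y' = dy/dx via the chain rule.

With F(x, y) equal to the left-hand side minus the right, differentiate F term by term:
  d/dx[ln(x + 8y^2)] = (16y·y' + 1)/(x + 8y^2)
  d/dx[-7] = 0
Adding these up, d/dx[F] = 0 becomes
  (1/(x + 8y^2)) + (16y/(x + 8y^2))·y' = 0,
so isolating y',
  dy/dx = -(1/(x + 8y^2))/(16y/(x + 8y^2)) = -1/(16y)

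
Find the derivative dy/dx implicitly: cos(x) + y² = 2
Apply d/dx to both sides, remembering that y depends on x. Each occurrence of y therefore brings in a y' = dy/dx via the chain rule.

With F(x, y) equal to the left-hand side minus the right, differentiate F term by term:
  d/dx[y^2] = 2y·y'
  d/dx[cos(x)] = -sin(x)
  d/dx[-2] = 0
Adding these up, d/dx[F] = 0 becomes
  (-sin(x)) + (2y)·y' = 0,
so isolating y',
  dy/dx = -(-sin(x))/(2y) = sin(x)/(2y)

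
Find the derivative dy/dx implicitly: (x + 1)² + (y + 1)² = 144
Take d/dx of both sides. Since y is implicitly a function of x, the chain rule attaches a y' = dy/dx factor whenever we differentiate through y.

Set F(x, y) = (left side) − (right side), so the curve is F = 0. Differentiating each term of F:
  d/dx[(x + 1)^2] = 2x + 2
  d/dx[(y + 1)^2] = 2·y'(y + 1)
  d/dx[-144] = 0

Collecting, the y'-free part is the partial derivative in x and the y' coefficient is the partial derivative in y:
  ∂F/∂x = 2x + 2
  ∂F/∂y = 2y + 2

so d/dx[F(x, y(x))] = ∂F/∂x + (∂F/∂y)·y' = 0. Rearranging,
  dy/dx = -(∂F/∂x)/(∂F/∂y) = -(2x + 2)/(2y + 2) = (-x - 1)/(y + 1)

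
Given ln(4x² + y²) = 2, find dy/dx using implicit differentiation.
Differentiate the relation implicitly: treat y = y(x) and apply the chain rule, so every y-derivative picks up a y' = dy/dx factor.

With everything moved to the left-hand side, differentiate term by term:
  d/dx[ln(4x^2 + y^2)] = (8x + 2y·y')/(4x^2 + y^2)
  d/dx[-2] = 0

Separating the contributions that come from x directly and those that come through y:
  without y':      8x/(4x^2 + y^2)
  multiplying y':  2y/(4x^2 + y^2)

so (8x/(4x^2 + y^2)) + (2y/(4x^2 + y^2))·y' = 0, and therefore
  dy/dx = -(8x/(4x^2 + y^2))/(2y/(4x^2 + y^2)) = -4x/y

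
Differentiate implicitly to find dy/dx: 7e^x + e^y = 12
Apply d/dx to both sides, remembering that y depends on x. Each occurrence of y therefore brings in a y' = dy/dx via the chain rule.

With F(x, y) equal to the left-hand side minus the right, differentiate F term by term:
  d/dx[7e^(x)] = 7e^(x)
  d/dx[e^(y)] = y'·e^(y)
  d/dx[-12] = 0
Adding these up, d/dx[F] = 0 becomes
  (7e^(x)) + (e^(y))·y' = 0,
so isolating y',
  dy/dx = -(7e^(x))/(e^(y)) = -7e^(x - y)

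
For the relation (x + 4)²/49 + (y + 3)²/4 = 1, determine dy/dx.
Differentiate the relation implicitly: treat y = y(x) and apply the chain rule, so every y-derivative picks up a y' = dy/dx factor.

With everything moved to the left-hand side, differentiate term by term:
  d/dx[(x + 4)^2/49] = 2x/49 + 8/49
  d/dx[(y + 3)^2/4] = y'(y + 3)/2
  d/dx[-1] = 0

Separating the contributions that come from x directly and those that come through y:
  without y':      2x/49 + 8/49
  multiplying y':  y/2 + 3/2

so (2x/49 + 8/49) + (y/2 + 3/2)·y' = 0, and therefore
  dy/dx = -(2x/49 + 8/49)/(y/2 + 3/2)
        = -(2(x + 4)/49)/((y + 3)/2) = 4(-x - 4)/(49(y + 3))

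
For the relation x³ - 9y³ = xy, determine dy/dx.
Apply d/dx to both sides, remembering that y depends on x. Each occurrence of y therefore brings in a y' = dy/dx via the chain rule.

With F(x, y) equal to the left-hand side minus the right, differentiate F term by term:
  d/dx[x^3] = 3x^2
  d/dx[-xy] = -x·y' - y
  d/dx[-9y^3] = -27y^2·y'
Adding these up, d/dx[F] = 0 becomes
  (3x^2 - y) + (-x - 27y^2)·y' = 0,
so isolating y',
  dy/dx = -(3x^2 - y)/(-x - 27y^2) = (3x^2 - y)/(x + 27y^2)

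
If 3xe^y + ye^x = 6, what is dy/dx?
Differentiate the relation implicitly: treat y = y(x) and apply the chain rule, so every y-derivative picks up a y' = dy/dx factor.

With everything moved to the left-hand side, differentiate term by term:
  d/dx[3x·e^(y)] = 3x·y'·e^(y) + 3e^(y)
  d/dx[y·e^(x)] = y·e^(x) + y'·e^(x)
  d/dx[-6] = 0

Separating the contributions that come from x directly and those that come through y:
  without y':      y·e^(x) + 3e^(y)
  multiplying y':  3x·e^(y) + e^(x)

so (y·e^(x) + 3e^(y)) + (3x·e^(y) + e^(x))·y' = 0, and therefore
  dy/dx = -(y·e^(x) + 3e^(y))/(3x·e^(y) + e^(x)) = (-y·e^(x) - 3e^(y))/(3x·e^(y) + e^(x))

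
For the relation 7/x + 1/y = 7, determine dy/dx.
Take d/dx of both sides. Since y is implicitly a function of x, the chain rule attaches a y' = dy/dx factor whenever we differentiate through y.

Set F(x, y) = (left side) − (right side), so the curve is F = 0. Differentiating each term of F:
  d/dx[1/y] = -y'/y^2
  d/dx[7/x] = -7/x^2
  d/dx[-7] = 0

Collecting, the y'-free part is the partial derivative in x and the y' coefficient is the partial derivative in y:
  ∂F/∂x = -7/x^2
  ∂F/∂y = -1/y^2

so d/dx[F(x, y(x))] = ∂F/∂x + (∂F/∂y)·y' = 0. Rearranging,
  dy/dx = -(∂F/∂x)/(∂F/∂y) = -(-7/x^2)/(-1/y^2) = -7y^2/x^2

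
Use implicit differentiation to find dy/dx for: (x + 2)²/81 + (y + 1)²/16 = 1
Differentiate both sides with respect to x, treating y as y(x). By the chain rule, any term containing y contributes a factor of y' = dy/dx when we differentiate it.

Move every term to one side and write the relation as F(x, y) = 0. Term by term,
  d/dx[(x + 2)^2/81] = 2x/81 + 4/81
  d/dx[(y + 1)^2/16] = y'(y + 1)/8
  d/dx[-1] = 0

The pieces without y' make up ∂F/∂x and the coefficient of y' is ∂F/∂y:
  ∂F/∂x = 2x/81 + 4/81,
  ∂F/∂y = y/8 + 1/8.

Since d/dx[F] = ∂F/∂x + (∂F/∂y)·y' = 0, solve for y':
  (∂F/∂y)·y' = -∂F/∂x
  dy/dx = -(∂F/∂x)/(∂F/∂y) = -(2x/81 + 4/81)/(y/8 + 1/8)
        = -(2(x + 2)/81)/((y + 1)/8) = 16(-x - 2)/(81(y + 1))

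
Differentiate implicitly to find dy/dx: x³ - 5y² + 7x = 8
Apply d/dx to both sides, remembering that y depends on x. Each occurrence of y therefore brings in a y' = dy/dx via the chain rule.

With F(x, y) equal to the left-hand side minus the right, differentiate F term by term:
  d/dx[x^3] = 3x^2
  d/dx[7x] = 7
  d/dx[-5y^2] = -10y·y'
  d/dx[-8] = 0
Adding these up, d/dx[F] = 0 becomes
  (3x^2 + 7) + (-10y)·y' = 0,
so isolating y',
  dy/dx = -(3x^2 + 7)/(-10y) = (3x^2 + 7)/(10y)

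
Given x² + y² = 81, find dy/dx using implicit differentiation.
Differentiate the relation implicitly: treat y = y(x) and apply the chain rule, so every y-derivative picks up a y' = dy/dx factor.

With everything moved to the left-hand side, differentiate term by term:
  d/dx[x^2] = 2x
  d/dx[y^2] = 2y·y'
  d/dx[-81] = 0

Separating the contributions that come from x directly and those that come through y:
  without y':      2x
  multiplying y':  2y

so (2x) + (2y)·y' = 0, and therefore
  dy/dx = -(2x)/(2y) = -x/y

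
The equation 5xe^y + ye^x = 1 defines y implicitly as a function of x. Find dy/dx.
Apply d/dx to both sides, remembering that y depends on x. Each occurrence of y therefore brings in a y' = dy/dx via the chain rule.

With F(x, y) equal to the left-hand side minus the right, differentiate F term by term:
  d/dx[5x·e^(y)] = 5x·y'·e^(y) + 5e^(y)
  d/dx[y·e^(x)] = y·e^(x) + y'·e^(x)
  d/dx[-1] = 0
Adding these up, d/dx[F] = 0 becomes
  (y·e^(x) + 5e^(y)) + (5x·e^(y) + e^(x))·y' = 0,
so isolating y',
  dy/dx = -(y·e^(x) + 5e^(y))/(5x·e^(y) + e^(x)) = (-y·e^(x) - 5e^(y))/(5x·e^(y) + e^(x))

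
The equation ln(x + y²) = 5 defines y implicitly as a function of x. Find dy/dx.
Differentiate the relation implicitly: treat y = y(x) and apply the chain rule, so every y-derivative picks up a y' = dy/dx factor.

With everything moved to the left-hand side, differentiate term by term:
  d/dx[ln(x + y^2)] = (2y·y' + 1)/(x + y^2)
  d/dx[-5] = 0

Separating the contributions that come from x directly and those that come through y:
  without y':      1/(x + y^2)
  multiplying y':  2y/(x + y^2)

so (1/(x + y^2)) + (2y/(x + y^2))·y' = 0, and therefore
  dy/dx = -(1/(x + y^2))/(2y/(x + y^2)) = -1/(2y)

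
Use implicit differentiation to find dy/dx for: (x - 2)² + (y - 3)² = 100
Differentiate the relation implicitly: treat y = y(x) and apply the chain rule, so every y-derivative picks up a y' = dy/dx factor.

With everything moved to the left-hand side, differentiate term by term:
  d/dx[(x - 2)^2] = 2x - 4
  d/dx[(y - 3)^2] = 2·y'(y - 3)
  d/dx[-100] = 0

Separating the contributions that come from x directly and those that come through y:
  without y':      2x - 4
  multiplying y':  2y - 6

so (2x - 4) + (2y - 6)·y' = 0, and therefore
  dy/dx = -(2x - 4)/(2y - 6) = (2 - x)/(y - 3)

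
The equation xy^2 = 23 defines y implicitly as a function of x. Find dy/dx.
Differentiate both sides with respect to x, treating y as y(x). By the chain rule, any term containing y contributes a factor of y' = dy/dx when we differentiate it.

Move every term to one side and write the relation as F(x, y) = 0. Term by term,
  d/dx[xy^2] = 2xy·y' + y^2
  d/dx[-23] = 0

The pieces without y' make up ∂F/∂x and the coefficient of y' is ∂F/∂y:
  ∂F/∂x = y^2,
  ∂F/∂y = 2xy.

Since d/dx[F] = ∂F/∂x + (∂F/∂y)·y' = 0, solve for y':
  (∂F/∂y)·y' = -∂F/∂x
  dy/dx = -(∂F/∂x)/(∂F/∂y) = -(y^2)/(2xy) = -y/(2x)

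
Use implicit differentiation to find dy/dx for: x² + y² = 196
Differentiate the relation implicitly: treat y = y(x) and apply the chain rule, so every y-derivative picks up a y' = dy/dx factor.

With everything moved to the left-hand side, differentiate term by term:
  d/dx[x^2] = 2x
  d/dx[y^2] = 2y·y'
  d/dx[-196] = 0

Separating the contributions that come from x directly and those that come through y:
  without y':      2x
  multiplying y':  2y

so (2x) + (2y)·y' = 0, and therefore
  dy/dx = -(2x)/(2y) = -x/y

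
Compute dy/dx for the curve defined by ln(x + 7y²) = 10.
Apply d/dx to both sides, remembering that y depends on x. Each occurrence of y therefore brings in a y' = dy/dx via the chain rule.

With F(x, y) equal to the left-hand side minus the right, differentiate F term by term:
  d/dx[ln(x + 7y^2)] = (14y·y' + 1)/(x + 7y^2)
  d/dx[-10] = 0
Adding these up, d/dx[F] = 0 becomes
  (1/(x + 7y^2)) + (14y/(x + 7y^2))·y' = 0,
so isolating y',
  dy/dx = -(1/(x + 7y^2))/(14y/(x + 7y^2)) = -1/(14y)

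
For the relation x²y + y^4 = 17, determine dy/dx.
Differentiate the relation implicitly: treat y = y(x) and apply the chain rule, so every y-derivative picks up a y' = dy/dx factor.

With everything moved to the left-hand side, differentiate term by term:
  d/dx[x^2y] = x^2·y' + 2xy
  d/dx[y^4] = 4y^3·y'
  d/dx[-17] = 0

Separating the contributions that come from x directly and those that come through y:
  without y':      2xy
  multiplying y':  x^2 + 4y^3

so (2xy) + (x^2 + 4y^3)·y' = 0, and therefore
  dy/dx = -(2xy)/(x^2 + 4y^3) = -2xy/(x^2 + 4y^3)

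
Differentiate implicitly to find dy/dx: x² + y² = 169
Differentiate the relation implicitly: treat y = y(x) and apply the chain rule, so every y-derivative picks up a y' = dy/dx factor.

With everything moved to the left-hand side, differentiate term by term:
  d/dx[x^2] = 2x
  d/dx[y^2] = 2y·y'
  d/dx[-169] = 0

Separating the contributions that come from x directly and those that come through y:
  without y':      2x
  multiplying y':  2y

so (2x) + (2y)·y' = 0, and therefore
  dy/dx = -(2x)/(2y) = -x/y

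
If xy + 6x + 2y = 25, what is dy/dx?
Differentiate the relation implicitly: treat y = y(x) and apply the chain rule, so every y-derivative picks up a y' = dy/dx factor.

With everything moved to the left-hand side, differentiate term by term:
  d/dx[xy] = x·y' + y
  d/dx[6x] = 6
  d/dx[2y] = 2·y'
  d/dx[-25] = 0

Separating the contributions that come from x directly and those that come through y:
  without y':      y + 6
  multiplying y':  x + 2

so (y + 6) + (x + 2)·y' = 0, and therefore
  dy/dx = -(y + 6)/(x + 2) = (-y - 6)/(x + 2)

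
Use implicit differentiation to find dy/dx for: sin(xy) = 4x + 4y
Differentiate the relation implicitly: treat y = y(x) and apply the chain rule, so every y-derivative picks up a y' = dy/dx factor.

With everything moved to the left-hand side, differentiate term by term:
  d/dx[-4x] = -4
  d/dx[-4y] = -4·y'
  d/dx[sin(xy)] = (x·y' + y)·cos(xy)

Separating the contributions that come from x directly and those that come through y:
  without y':      y·cos(xy) - 4
  multiplying y':  x·cos(xy) - 4

so (y·cos(xy) - 4) + (x·cos(xy) - 4)·y' = 0, and therefore
  dy/dx = -(y·cos(xy) - 4)/(x·cos(xy) - 4) = (-y·cos(xy) + 4)/(x·cos(xy) - 4)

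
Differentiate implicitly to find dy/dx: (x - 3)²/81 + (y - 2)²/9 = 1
Differentiate the relation implicitly: treat y = y(x) and apply the chain rule, so every y-derivative picks up a y' = dy/dx factor.

With everything moved to the left-hand side, differentiate term by term:
  d/dx[(x - 3)^2/81] = 2x/81 - 2/27
  d/dx[(y - 2)^2/9] = 2·y'(y - 2)/9
  d/dx[-1] = 0

Separating the contributions that come from x directly and those that come through y:
  without y':      2x/81 - 2/27
  multiplying y':  2y/9 - 4/9

so (2x/81 - 2/27) + (2y/9 - 4/9)·y' = 0, and therefore
  dy/dx = -(2x/81 - 2/27)/(2y/9 - 4/9)
        = -(2(x - 3)/81)/(2(y - 2)/9) = (3 - x)/(9(y - 2))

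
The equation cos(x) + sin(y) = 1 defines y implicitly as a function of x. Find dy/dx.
Apply d/dx to both sides, remembering that y depends on x. Each occurrence of y therefore brings in a y' = dy/dx via the chain rule.

With F(x, y) equal to the left-hand side minus the right, differentiate F term by term:
  d/dx[sin(y)] = y'·cos(y)
  d/dx[cos(x)] = -sin(x)
  d/dx[-1] = 0
Adding these up, d/dx[F] = 0 becomes
  (-sin(x)) + (cos(y))·y' = 0,
so isolating y',
  dy/dx = -(-sin(x))/(cos(y)) = sin(x)/cos(y)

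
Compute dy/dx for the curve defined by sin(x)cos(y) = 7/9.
Take d/dx of both sides. Since y is implicitly a function of x, the chain rule attaches a y' = dy/dx factor whenever we differentiate through y.

Set F(x, y) = (left side) − (right side), so the curve is F = 0. Differentiating each term of F:
  d/dx[sin(x)·cos(y)] = -y'·sin(x)·sin(y) + cos(x)·cos(y)
  d/dx[-7/9] = 0

Collecting, the y'-free part is the partial derivative in x and the y' coefficient is the partial derivative in y:
  ∂F/∂x = cos(x)·cos(y)
  ∂F/∂y = -sin(x)·sin(y)

so d/dx[F(x, y(x))] = ∂F/∂x + (∂F/∂y)·y' = 0. Rearranging,
  dy/dx = -(∂F/∂x)/(∂F/∂y) = -(cos(x)·cos(y))/(-sin(x)·sin(y)) = 1/(tan(x)·tan(y))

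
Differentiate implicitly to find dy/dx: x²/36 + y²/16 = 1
Differentiate the relation implicitly: treat y = y(x) and apply the chain rule, so every y-derivative picks up a y' = dy/dx factor.

With everything moved to the left-hand side, differentiate term by term:
  d/dx[x^2/36] = x/18
  d/dx[y^2/16] = y·y'/8
  d/dx[-1] = 0

Separating the contributions that come from x directly and those that come through y:
  without y':      x/18
  multiplying y':  y/8

so (x/18) + (y/8)·y' = 0, and therefore
  dy/dx = -(x/18)/(y/8) = -4x/(9y)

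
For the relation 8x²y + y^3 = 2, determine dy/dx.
Differentiate both sides with respect to x, treating y as y(x). By the chain rule, any term containing y contributes a factor of y' = dy/dx when we differentiate it.

Move every term to one side and write the relation as F(x, y) = 0. Term by term,
  d/dx[8x^2y] = 8x^2·y' + 16xy
  d/dx[y^3] = 3y^2·y'
  d/dx[-2] = 0

The pieces without y' make up ∂F/∂x and the coefficient of y' is ∂F/∂y:
  ∂F/∂x = 16xy,
  ∂F/∂y = 8x^2 + 3y^2.

Since d/dx[F] = ∂F/∂x + (∂F/∂y)·y' = 0, solve for y':
  (∂F/∂y)·y' = -∂F/∂x
  dy/dx = -(∂F/∂x)/(∂F/∂y) = -(16xy)/(8x^2 + 3y^2) = -16xy/(8x^2 + 3y^2)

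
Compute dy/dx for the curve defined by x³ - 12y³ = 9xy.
Differentiate the relation implicitly: treat y = y(x) and apply the chain rule, so every y-derivative picks up a y' = dy/dx factor.

With everything moved to the left-hand side, differentiate term by term:
  d/dx[x^3] = 3x^2
  d/dx[-9xy] = -9x·y' - 9y
  d/dx[-12y^3] = -36y^2·y'

Separating the contributions that come from x directly and those that come through y:
  without y':      3x^2 - 9y
  multiplying y':  -9x - 36y^2

so (3x^2 - 9y) + (-9x - 36y^2)·y' = 0, and therefore
  dy/dx = -(3x^2 - 9y)/(-9x - 36y^2) = (x^2/3 - y)/(x + 4y^2)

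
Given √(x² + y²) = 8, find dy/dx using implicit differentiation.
Take d/dx of both sides. Since y is implicitly a function of x, the chain rule attaches a y' = dy/dx factor whenever we differentiate through y.

Set F(x, y) = (left side) − (right side), so the curve is F = 0. Differentiating each term of F:
  d/dx[√(x^2 + y^2)] = (x + y·y')/√(x^2 + y^2)
  d/dx[-8] = 0

Collecting, the y'-free part is the partial derivative in x and the y' coefficient is the partial derivative in y:
  ∂F/∂x = x/√(x^2 + y^2)
  ∂F/∂y = y/√(x^2 + y^2)

so d/dx[F(x, y(x))] = ∂F/∂x + (∂F/∂y)·y' = 0. Rearranging,
  dy/dx = -(∂F/∂x)/(∂F/∂y) = -(x/√(x^2 + y^2))/(y/√(x^2 + y^2)) = -x/y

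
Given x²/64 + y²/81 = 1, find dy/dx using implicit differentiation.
Apply d/dx to both sides, remembering that y depends on x. Each occurrence of y therefore brings in a y' = dy/dx via the chain rule.

With F(x, y) equal to the left-hand side minus the right, differentiate F term by term:
  d/dx[x^2/64] = x/32
  d/dx[y^2/81] = 2y·y'/81
  d/dx[-1] = 0
Adding these up, d/dx[F] = 0 becomes
  (x/32) + (2y/81)·y' = 0,
so isolating y',
  dy/dx = -(x/32)/(2y/81) = -81x/(64y)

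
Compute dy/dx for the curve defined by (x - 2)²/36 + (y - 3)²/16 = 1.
Differentiate both sides with respect to x, treating y as y(x). By the chain rule, any term containing y contributes a factor of y' = dy/dx when we differentiate it.

Move every term to one side and write the relation as F(x, y) = 0. Term by term,
  d/dx[(x - 2)^2/36] = x/18 - 1/9
  d/dx[(y - 3)^2/16] = y'(y - 3)/8
  d/dx[-1] = 0

The pieces without y' make up ∂F/∂x and the coefficient of y' is ∂F/∂y:
  ∂F/∂x = x/18 - 1/9,
  ∂F/∂y = y/8 - 3/8.

Since d/dx[F] = ∂F/∂x + (∂F/∂y)·y' = 0, solve for y':
  (∂F/∂y)·y' = -∂F/∂x
  dy/dx = -(∂F/∂x)/(∂F/∂y) = -(x/18 - 1/9)/(y/8 - 3/8)
        = -((x - 2)/18)/((y - 3)/8) = 4(2 - x)/(9(y - 3))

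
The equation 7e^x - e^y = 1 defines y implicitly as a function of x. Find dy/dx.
Apply d/dx to both sides, remembering that y depends on x. Each occurrence of y therefore brings in a y' = dy/dx via the chain rule.

With F(x, y) equal to the left-hand side minus the right, differentiate F term by term:
  d/dx[7e^(x)] = 7e^(x)
  d/dx[-e^(y)] = -y'·e^(y)
  d/dx[-1] = 0
Adding these up, d/dx[F] = 0 becomes
  (7e^(x)) + (-e^(y))·y' = 0,
so isolating y',
  dy/dx = -(7e^(x))/(-e^(y)) = 7e^(x - y)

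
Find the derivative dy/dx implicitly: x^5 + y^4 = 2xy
Take d/dx of both sides. Since y is implicitly a function of x, the chain rule attaches a y' = dy/dx factor whenever we differentiate through y.

Set F(x, y) = (left side) − (right side), so the curve is F = 0. Differentiating each term of F:
  d/dx[x^5] = 5x^4
  d/dx[-2xy] = -2x·y' - 2y
  d/dx[y^4] = 4y^3·y'

Collecting, the y'-free part is the partial derivative in x and the y' coefficient is the partial derivative in y:
  ∂F/∂x = 5x^4 - 2y
  ∂F/∂y = -2x + 4y^3

so d/dx[F(x, y(x))] = ∂F/∂x + (∂F/∂y)·y' = 0. Rearranging,
  dy/dx = -(∂F/∂x)/(∂F/∂y) = -(5x^4 - 2y)/(-2x + 4y^3) = (5x^4/2 - y)/(x - 2y^3)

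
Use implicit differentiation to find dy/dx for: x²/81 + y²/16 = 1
Apply d/dx to both sides, remembering that y depends on x. Each occurrence of y therefore brings in a y' = dy/dx via the chain rule.

With F(x, y) equal to the left-hand side minus the right, differentiate F term by term:
  d/dx[x^2/81] = 2x/81
  d/dx[y^2/16] = y·y'/8
  d/dx[-1] = 0
Adding these up, d/dx[F] = 0 becomes
  (2x/81) + (y/8)·y' = 0,
so isolating y',
  dy/dx = -(2x/81)/(y/8) = -16x/(81y)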